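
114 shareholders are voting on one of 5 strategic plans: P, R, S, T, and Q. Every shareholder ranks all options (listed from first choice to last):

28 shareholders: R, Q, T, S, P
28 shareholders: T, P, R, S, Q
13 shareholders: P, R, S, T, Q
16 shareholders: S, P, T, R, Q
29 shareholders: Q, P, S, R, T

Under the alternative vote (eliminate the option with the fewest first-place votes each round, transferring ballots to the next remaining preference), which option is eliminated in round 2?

Round 1: P 13, R 28, S 16, T 28, Q 29. Eliminate P.
Round 2: R 41, S 16, T 28, Q 29. Eliminate S.

S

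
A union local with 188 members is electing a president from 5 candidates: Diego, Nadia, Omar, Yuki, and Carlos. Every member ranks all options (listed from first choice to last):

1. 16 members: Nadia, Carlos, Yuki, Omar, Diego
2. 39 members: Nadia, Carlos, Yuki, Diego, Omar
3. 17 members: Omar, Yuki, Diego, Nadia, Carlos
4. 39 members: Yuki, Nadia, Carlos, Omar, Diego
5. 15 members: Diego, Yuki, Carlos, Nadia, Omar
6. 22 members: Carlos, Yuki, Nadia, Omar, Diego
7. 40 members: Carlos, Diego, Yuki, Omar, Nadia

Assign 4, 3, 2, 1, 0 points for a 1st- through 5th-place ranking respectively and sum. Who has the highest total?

Diego: 16·0 + 39·1 + 17·2 + 39·0 + 15·4 + 22·0 + 40·3 = 253
Nadia: 16·4 + 39·4 + 17·1 + 39·3 + 15·1 + 22·2 + 40·0 = 413
Omar: 16·1 + 39·0 + 17·4 + 39·1 + 15·0 + 22·1 + 40·1 = 185
Yuki: 16·2 + 39·2 + 17·3 + 39·4 + 15·3 + 22·3 + 40·2 = 508
Carlos: 16·3 + 39·3 + 17·0 + 39·2 + 15·2 + 22·4 + 40·4 = 521
Carlos has the highest Borda score (521).

Carlos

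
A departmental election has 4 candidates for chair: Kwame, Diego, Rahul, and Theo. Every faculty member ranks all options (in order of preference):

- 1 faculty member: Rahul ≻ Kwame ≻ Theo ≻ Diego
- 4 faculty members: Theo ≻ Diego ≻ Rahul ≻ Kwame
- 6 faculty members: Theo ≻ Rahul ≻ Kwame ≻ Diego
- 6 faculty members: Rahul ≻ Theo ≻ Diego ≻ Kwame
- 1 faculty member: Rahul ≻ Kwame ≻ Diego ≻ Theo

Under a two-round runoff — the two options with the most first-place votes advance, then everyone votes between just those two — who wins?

Round 1 first-place votes: Kwame 0, Diego 0, Rahul 8, Theo 10.
Theo and Rahul advance.
Runoff: Theo is preferred to Rahul by 10 voters; Rahul by 8.
Theo wins the runoff.

Theo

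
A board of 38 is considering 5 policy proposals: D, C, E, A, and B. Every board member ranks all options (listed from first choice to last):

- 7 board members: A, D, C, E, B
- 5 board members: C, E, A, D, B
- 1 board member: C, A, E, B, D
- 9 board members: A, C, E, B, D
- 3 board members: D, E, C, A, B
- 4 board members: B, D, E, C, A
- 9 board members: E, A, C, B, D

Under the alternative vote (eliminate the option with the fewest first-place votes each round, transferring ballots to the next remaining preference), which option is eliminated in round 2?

Round 1: D 3, C 6, E 9, A 16, B 4. Eliminate D.
Round 2: C 6, E 12, A 16, B 4. Eliminate B.

B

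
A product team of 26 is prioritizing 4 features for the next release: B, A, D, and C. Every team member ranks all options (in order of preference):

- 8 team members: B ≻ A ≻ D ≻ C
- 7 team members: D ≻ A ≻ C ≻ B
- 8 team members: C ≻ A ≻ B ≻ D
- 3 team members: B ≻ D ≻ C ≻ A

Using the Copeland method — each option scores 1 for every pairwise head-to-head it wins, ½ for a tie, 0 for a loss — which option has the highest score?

B: beats D; loses to A and C → score 1.
A: beats B, D, and C → score 3.
D: beats C; loses to B and A → score 1.
C: beats B; loses to A and D → score 1.
A has the best pairwise record.

A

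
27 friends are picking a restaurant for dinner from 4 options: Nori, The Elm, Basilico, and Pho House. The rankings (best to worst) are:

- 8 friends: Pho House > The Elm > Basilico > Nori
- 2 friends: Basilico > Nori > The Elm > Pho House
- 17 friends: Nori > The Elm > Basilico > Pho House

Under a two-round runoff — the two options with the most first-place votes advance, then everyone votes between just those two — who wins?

Round 1 first-place votes: Nori 17, The Elm 0, Basilico 2, Pho House 8.
Nori and Pho House advance.
Runoff: Nori is preferred to Pho House by 19 voters; Pho House by 8.
Nori wins the runoff.

Nori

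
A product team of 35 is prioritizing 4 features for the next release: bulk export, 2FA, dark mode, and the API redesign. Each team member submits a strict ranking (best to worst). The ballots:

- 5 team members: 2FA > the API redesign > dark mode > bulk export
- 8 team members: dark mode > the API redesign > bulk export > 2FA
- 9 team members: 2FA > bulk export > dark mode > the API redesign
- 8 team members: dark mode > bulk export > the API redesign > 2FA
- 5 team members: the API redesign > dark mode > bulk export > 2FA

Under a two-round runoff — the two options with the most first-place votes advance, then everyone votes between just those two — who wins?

dark mode

Round 1 first-place votes: bulk export 0, 2FA 14, dark mode 16, the API redesign 5.
dark mode and 2FA advance.
Runoff: dark mode is preferred to 2FA by 21 voters; 2FA by 14.
dark mode wins the runoff.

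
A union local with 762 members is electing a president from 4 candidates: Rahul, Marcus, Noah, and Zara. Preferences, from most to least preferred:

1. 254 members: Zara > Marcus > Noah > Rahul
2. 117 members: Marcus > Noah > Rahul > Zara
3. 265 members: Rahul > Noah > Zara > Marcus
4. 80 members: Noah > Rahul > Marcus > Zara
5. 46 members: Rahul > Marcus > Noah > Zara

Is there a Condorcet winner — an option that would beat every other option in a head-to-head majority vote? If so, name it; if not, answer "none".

Checking pairwise contests:
Noah beats Rahul 451–311.
Rahul beats Marcus 391–371.
Marcus beats Noah 417–345.
Rahul beats Zara 508–254.
Every option loses at least one head-to-head, so there is no Condorcet winner.

none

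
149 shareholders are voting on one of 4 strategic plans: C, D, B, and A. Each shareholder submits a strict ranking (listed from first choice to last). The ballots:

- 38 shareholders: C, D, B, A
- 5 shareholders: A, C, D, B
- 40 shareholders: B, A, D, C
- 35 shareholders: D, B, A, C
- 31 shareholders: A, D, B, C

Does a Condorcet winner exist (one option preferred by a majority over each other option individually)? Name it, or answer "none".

none

Checking pairwise contests:
D beats C 106–43.
A beats D 76–73.
D beats B 109–40.
B beats A 113–36.
Every option loses at least one head-to-head, so there is no Condorcet winner.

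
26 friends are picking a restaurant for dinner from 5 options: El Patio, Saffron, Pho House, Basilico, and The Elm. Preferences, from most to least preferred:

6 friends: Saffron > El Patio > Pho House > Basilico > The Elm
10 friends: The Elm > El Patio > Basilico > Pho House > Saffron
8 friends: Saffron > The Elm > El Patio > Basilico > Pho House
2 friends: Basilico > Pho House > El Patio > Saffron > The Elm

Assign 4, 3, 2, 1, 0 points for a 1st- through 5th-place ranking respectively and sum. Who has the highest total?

El Patio

El Patio: 6·3 + 10·3 + 8·2 + 2·2 = 68
Saffron: 6·4 + 10·0 + 8·4 + 2·1 = 58
Pho House: 6·2 + 10·1 + 8·0 + 2·3 = 28
Basilico: 6·1 + 10·2 + 8·1 + 2·4 = 42
The Elm: 6·0 + 10·4 + 8·3 + 2·0 = 64
El Patio has the highest Borda score (68).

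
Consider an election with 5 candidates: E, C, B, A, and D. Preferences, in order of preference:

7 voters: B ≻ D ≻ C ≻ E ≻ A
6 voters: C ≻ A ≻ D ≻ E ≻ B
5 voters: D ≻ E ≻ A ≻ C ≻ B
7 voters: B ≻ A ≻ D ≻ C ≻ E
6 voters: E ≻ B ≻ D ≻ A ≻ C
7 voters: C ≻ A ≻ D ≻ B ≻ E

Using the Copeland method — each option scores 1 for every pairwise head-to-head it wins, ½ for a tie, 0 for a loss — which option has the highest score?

E: loses to C, B, A, and D → score 0.
C: beats E and A; loses to B and D → score 2.
B: beats E, C, A, and D → score 4.
A: beats E and D; loses to C and B → score 2.
D: beats E and C; loses to B and A → score 2.
B has the best pairwise record.

B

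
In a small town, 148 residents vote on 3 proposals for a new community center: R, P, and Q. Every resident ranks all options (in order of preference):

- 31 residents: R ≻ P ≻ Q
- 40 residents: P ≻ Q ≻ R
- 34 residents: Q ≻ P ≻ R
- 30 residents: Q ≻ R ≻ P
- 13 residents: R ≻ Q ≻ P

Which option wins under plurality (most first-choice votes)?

First-place votes: R 44, P 40, Q 64.
Q has the most first-place votes.

Q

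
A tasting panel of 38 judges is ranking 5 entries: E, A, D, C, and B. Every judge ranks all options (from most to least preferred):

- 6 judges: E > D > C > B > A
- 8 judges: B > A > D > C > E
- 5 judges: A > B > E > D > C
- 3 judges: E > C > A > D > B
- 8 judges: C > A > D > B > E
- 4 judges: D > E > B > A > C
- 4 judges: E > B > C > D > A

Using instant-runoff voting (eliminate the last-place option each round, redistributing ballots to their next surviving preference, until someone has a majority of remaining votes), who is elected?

Round 1: E 13, A 5, D 4, C 8, B 8. Eliminate D.
Round 2: E 17, A 5, C 8, B 8. Eliminate A.
Round 3: E 17, C 8, B 13. Eliminate C.
Round 4: E 17, B 21. B has a majority.

B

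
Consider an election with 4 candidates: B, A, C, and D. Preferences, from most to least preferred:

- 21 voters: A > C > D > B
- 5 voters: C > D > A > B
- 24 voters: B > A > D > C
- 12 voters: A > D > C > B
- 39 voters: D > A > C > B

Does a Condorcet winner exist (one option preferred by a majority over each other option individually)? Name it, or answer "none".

A vs B: 77–24 for A.
A vs C: 96–5 for A.
A vs D: 57–44 for A.
A beats every other option head-to-head.

A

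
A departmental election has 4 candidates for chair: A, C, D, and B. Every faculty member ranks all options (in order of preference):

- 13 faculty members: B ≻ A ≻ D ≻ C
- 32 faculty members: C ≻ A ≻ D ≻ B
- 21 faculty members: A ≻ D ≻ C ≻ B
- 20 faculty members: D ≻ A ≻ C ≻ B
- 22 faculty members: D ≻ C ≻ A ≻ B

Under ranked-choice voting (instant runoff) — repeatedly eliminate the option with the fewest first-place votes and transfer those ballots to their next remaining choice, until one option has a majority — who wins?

A

Round 1: A 21, C 32, D 42, B 13. Eliminate B.
Round 2: A 34, C 32, D 42. Eliminate C.
Round 3: A 66, D 42. A has a majority.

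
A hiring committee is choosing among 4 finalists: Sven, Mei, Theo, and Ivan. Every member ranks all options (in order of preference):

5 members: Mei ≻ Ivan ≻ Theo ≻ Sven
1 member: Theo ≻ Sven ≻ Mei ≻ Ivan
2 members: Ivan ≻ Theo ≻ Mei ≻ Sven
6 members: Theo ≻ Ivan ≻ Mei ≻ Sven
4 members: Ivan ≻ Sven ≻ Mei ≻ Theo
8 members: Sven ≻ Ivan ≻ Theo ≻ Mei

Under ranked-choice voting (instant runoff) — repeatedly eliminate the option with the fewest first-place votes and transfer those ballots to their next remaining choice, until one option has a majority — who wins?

Ivan

Round 1: Sven 8, Mei 5, Theo 7, Ivan 6. Eliminate Mei.
Round 2: Sven 8, Theo 7, Ivan 11. Eliminate Theo.
Round 3: Sven 9, Ivan 17. Ivan has a majority.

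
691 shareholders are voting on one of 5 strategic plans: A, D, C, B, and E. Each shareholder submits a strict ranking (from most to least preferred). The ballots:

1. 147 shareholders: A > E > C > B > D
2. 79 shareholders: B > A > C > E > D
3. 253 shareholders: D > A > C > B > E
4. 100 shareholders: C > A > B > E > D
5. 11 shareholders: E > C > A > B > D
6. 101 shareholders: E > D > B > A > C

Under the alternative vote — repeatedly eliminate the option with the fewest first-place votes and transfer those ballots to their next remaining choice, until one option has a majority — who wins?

Round 1: A 147, D 253, C 100, B 79, E 112. Eliminate B.
Round 2: A 226, D 253, C 100, E 112. Eliminate C.
Round 3: A 326, D 253, E 112. Eliminate E.
Round 4: A 337, D 354. D has a majority.

D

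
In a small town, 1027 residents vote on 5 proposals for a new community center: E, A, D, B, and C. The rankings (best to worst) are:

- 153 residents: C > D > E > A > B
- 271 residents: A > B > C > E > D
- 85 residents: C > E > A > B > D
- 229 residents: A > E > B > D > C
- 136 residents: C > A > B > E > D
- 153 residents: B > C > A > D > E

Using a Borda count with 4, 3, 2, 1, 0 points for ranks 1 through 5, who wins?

A

E: 153·2 + 271·1 + 85·3 + 229·3 + 136·1 + 153·0 = 1655
A: 153·1 + 271·4 + 85·2 + 229·4 + 136·3 + 153·2 = 3037
D: 153·3 + 271·0 + 85·0 + 229·1 + 136·0 + 153·1 = 841
B: 153·0 + 271·3 + 85·1 + 229·2 + 136·2 + 153·4 = 2240
C: 153·4 + 271·2 + 85·4 + 229·0 + 136·4 + 153·3 = 2497
A has the highest Borda score (3037).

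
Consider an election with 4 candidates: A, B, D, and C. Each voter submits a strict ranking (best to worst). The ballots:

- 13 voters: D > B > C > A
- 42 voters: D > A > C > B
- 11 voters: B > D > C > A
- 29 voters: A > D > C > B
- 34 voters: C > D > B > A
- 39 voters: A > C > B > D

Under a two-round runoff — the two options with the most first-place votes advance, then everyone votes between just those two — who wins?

Round 1 first-place votes: A 68, B 11, D 55, C 34.
A and D advance.
Runoff: A is preferred to D by 68 voters; D by 100.
D wins the runoff.

D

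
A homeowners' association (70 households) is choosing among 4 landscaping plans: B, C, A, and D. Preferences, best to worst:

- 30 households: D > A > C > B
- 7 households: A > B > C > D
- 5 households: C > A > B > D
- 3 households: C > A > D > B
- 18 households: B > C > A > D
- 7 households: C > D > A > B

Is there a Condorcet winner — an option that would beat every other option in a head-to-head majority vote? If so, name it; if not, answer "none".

Checking pairwise contests:
C beats B 45–25.
A beats C 37–33.
D beats A 37–33.
C beats D 40–30.
Every option loses at least one head-to-head, so there is no Condorcet winner.

none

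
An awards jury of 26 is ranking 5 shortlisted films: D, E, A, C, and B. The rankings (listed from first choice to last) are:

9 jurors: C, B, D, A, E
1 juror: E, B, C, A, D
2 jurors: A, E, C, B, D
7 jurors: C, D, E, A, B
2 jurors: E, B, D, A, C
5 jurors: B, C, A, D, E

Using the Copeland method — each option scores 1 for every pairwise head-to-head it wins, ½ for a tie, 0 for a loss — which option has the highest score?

D: beats E and A; loses to C and B → score 2.
E: loses to D, A, C, and B → score 0.
A: beats E; loses to D, C, and B → score 1.
C: beats D, E, A, and B → score 4.
B: beats D, E, and A; loses to C → score 3.
C has the best pairwise record.

C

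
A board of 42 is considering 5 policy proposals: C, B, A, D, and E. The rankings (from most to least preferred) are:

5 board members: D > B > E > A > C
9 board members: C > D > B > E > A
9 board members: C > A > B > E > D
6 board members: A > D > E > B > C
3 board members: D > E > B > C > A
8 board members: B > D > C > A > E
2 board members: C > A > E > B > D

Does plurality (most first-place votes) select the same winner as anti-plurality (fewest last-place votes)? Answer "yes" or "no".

Plurality — first-place votes: C 20, B 8, A 6, D 8, E 0. Winner: C.
Anti-plurality — last-place votes: C 11, B 0, A 12, D 11, E 8. Winner: B.
The two methods disagree.

no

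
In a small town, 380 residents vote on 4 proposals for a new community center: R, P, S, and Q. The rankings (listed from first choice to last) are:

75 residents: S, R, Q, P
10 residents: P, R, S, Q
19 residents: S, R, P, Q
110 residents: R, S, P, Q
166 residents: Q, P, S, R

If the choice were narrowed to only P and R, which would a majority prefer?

R

Voters preferring P to R: 176; preferring R to P: 204.
R wins the head-to-head.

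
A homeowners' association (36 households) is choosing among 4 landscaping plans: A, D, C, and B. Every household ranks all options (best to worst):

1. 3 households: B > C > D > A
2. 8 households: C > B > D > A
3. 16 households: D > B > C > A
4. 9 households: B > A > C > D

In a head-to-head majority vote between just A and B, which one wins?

B

Voters preferring A to B: 0; preferring B to A: 36.
B wins the head-to-head.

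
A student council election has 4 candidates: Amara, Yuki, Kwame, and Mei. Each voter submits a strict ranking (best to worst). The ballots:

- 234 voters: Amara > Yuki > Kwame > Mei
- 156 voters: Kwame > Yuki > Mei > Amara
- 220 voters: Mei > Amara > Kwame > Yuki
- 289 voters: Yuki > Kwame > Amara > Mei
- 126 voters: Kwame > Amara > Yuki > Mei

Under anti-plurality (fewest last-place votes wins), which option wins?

Kwame

Last-place votes: Amara 156, Yuki 220, Kwame 0, Mei 649.
Kwame is ranked last by the fewest voters, so Kwame wins.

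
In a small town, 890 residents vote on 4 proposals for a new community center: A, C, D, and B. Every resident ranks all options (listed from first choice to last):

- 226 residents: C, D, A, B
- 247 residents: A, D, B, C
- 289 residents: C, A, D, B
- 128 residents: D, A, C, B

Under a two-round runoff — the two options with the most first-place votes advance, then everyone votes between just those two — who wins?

Round 1 first-place votes: A 247, C 515, D 128, B 0.
C and A advance.
Runoff: C is preferred to A by 515 voters; A by 375.
C wins the runoff.

C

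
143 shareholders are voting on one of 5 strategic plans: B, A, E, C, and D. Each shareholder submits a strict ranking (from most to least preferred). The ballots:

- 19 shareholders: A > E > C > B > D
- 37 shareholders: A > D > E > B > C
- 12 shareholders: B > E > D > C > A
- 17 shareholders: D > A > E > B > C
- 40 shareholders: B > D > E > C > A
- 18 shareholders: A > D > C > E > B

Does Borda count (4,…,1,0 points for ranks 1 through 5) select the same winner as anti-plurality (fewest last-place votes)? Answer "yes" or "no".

no

Borda — scores: B 281, A 347, E 299, C 126, D 377. Winner: D.
Anti-plurality — last-place votes: B 18, A 52, E 0, C 54, D 19. Winner: E.
The two methods disagree.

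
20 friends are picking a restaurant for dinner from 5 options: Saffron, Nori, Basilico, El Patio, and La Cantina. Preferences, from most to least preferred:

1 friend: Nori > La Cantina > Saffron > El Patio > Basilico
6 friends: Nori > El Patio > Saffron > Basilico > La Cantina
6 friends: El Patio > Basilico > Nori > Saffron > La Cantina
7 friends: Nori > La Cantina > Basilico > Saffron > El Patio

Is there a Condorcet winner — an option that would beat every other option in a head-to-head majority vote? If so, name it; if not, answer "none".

Nori

Nori vs Saffron: 20–0 for Nori.
Nori vs Basilico: 14–6 for Nori.
Nori vs El Patio: 14–6 for Nori.
Nori vs La Cantina: 20–0 for Nori.
Nori beats every other option head-to-head.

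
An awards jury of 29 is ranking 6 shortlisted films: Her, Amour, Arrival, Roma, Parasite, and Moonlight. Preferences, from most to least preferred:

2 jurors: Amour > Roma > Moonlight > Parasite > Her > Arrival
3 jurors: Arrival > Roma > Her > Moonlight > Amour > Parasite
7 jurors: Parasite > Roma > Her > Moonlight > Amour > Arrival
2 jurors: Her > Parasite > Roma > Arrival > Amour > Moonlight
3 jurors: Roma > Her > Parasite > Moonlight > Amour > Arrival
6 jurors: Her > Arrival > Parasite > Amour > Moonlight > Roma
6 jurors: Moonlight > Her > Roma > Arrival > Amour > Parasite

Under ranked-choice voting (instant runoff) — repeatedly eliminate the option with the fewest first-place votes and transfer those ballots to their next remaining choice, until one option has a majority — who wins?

Round 1: Her 8, Amour 2, Arrival 3, Roma 3, Parasite 7, Moonlight 6. Eliminate Amour.
Round 2: Her 8, Arrival 3, Roma 5, Parasite 7, Moonlight 6. Eliminate Arrival.
Round 3: Her 8, Roma 8, Parasite 7, Moonlight 6. Eliminate Moonlight.
Round 4: Her 14, Roma 8, Parasite 7. Eliminate Parasite.
Round 5: Her 14, Roma 15. Roma has a majority.

Roma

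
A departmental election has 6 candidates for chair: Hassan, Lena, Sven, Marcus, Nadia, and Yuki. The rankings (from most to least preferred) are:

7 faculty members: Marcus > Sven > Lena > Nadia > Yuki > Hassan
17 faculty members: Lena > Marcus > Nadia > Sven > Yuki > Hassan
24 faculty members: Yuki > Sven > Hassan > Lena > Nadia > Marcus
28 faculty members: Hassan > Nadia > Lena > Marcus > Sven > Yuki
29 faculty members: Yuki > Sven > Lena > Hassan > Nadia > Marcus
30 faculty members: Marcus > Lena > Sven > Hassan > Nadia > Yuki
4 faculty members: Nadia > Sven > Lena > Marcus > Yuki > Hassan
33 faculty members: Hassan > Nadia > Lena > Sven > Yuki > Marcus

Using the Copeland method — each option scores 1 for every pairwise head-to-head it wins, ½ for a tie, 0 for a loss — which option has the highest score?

Lena

Hassan: beats Marcus, Nadia, and Yuki; loses to Lena and Sven → score 3.
Lena: beats Hassan, Sven, Marcus, Nadia, and Yuki → score 5.
Sven: beats Hassan, Marcus, Nadia, and Yuki; loses to Lena → score 4.
Marcus: ties Yuki; loses to Hassan, Lena, Sven, and Nadia → score 0.5.
Nadia: beats Marcus and Yuki; loses to Hassan, Lena, and Sven → score 2.
Yuki: ties Marcus; loses to Hassan, Lena, Sven, and Nadia → score 0.5.
Lena has the best pairwise record.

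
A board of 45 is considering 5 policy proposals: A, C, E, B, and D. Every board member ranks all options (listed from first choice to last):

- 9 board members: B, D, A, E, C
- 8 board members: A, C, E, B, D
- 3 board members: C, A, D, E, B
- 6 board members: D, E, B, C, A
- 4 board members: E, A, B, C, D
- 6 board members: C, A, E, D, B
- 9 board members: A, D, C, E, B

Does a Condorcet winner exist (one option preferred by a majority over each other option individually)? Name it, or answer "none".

A

A vs C: 30–15 for A.
A vs E: 35–10 for A.
A vs B: 30–15 for A.
A vs D: 30–15 for A.
A beats every other option head-to-head.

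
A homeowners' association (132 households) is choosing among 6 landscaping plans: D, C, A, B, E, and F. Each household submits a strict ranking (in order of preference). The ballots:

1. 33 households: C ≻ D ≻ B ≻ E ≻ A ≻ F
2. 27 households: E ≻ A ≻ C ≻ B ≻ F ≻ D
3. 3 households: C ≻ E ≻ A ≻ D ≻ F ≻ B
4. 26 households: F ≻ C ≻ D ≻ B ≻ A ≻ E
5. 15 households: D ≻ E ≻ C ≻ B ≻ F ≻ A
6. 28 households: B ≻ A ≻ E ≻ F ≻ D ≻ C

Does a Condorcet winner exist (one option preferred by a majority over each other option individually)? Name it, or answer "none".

none

Checking pairwise contests:
C beats D 89–43.
E beats C 70–62.
D beats A 74–58.
D beats B 77–55.
D beats E 74–58.
C beats F 78–54.
Every option loses at least one head-to-head, so there is no Condorcet winner.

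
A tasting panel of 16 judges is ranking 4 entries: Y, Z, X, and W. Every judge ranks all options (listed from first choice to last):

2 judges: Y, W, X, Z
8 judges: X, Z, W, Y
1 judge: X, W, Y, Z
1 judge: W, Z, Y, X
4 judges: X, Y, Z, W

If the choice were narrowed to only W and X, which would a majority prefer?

X

Voters preferring W to X: 3; preferring X to W: 13.
X wins the head-to-head.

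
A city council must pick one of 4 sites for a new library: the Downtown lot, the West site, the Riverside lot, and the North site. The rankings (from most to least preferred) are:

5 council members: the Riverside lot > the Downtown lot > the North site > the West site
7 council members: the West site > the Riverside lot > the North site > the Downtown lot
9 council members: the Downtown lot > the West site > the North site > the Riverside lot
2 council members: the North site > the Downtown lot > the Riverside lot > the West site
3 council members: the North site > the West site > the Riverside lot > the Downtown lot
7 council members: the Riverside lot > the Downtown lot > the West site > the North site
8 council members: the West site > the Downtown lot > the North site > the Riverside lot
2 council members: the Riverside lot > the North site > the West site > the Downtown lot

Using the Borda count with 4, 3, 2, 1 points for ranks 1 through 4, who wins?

the West site

the Downtown lot: 5·3 + 7·1 + 9·4 + 2·3 + 3·1 + 7·3 + 8·3 + 2·1 = 114
the West site: 5·1 + 7·4 + 9·3 + 2·1 + 3·3 + 7·2 + 8·4 + 2·2 = 121
the Riverside lot: 5·4 + 7·3 + 9·1 + 2·2 + 3·2 + 7·4 + 8·1 + 2·4 = 104
the North site: 5·2 + 7·2 + 9·2 + 2·4 + 3·4 + 7·1 + 8·2 + 2·3 = 91
the West site has the highest Borda score (121).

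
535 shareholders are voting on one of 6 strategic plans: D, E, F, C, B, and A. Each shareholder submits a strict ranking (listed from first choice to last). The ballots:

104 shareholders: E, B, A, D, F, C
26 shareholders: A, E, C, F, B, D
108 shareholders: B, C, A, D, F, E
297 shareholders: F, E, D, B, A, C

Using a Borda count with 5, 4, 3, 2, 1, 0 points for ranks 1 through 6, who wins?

D: 104·2 + 26·0 + 108·2 + 297·3 = 1315
E: 104·5 + 26·4 + 108·0 + 297·4 = 1812
F: 104·1 + 26·2 + 108·1 + 297·5 = 1749
C: 104·0 + 26·3 + 108·4 + 297·0 = 510
B: 104·4 + 26·1 + 108·5 + 297·2 = 1576
A: 104·3 + 26·5 + 108·3 + 297·1 = 1063
E has the highest Borda score (1812).

E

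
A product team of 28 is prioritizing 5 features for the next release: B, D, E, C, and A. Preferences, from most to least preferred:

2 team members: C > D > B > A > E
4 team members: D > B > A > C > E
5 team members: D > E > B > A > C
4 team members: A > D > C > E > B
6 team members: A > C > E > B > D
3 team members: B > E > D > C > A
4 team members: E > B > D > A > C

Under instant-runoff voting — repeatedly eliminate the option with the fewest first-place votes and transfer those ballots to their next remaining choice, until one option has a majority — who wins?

Round 1: B 3, D 9, E 4, C 2, A 10. Eliminate C.
Round 2: B 3, D 11, E 4, A 10. Eliminate B.
Round 3: D 11, E 7, A 10. Eliminate E.
Round 4: D 18, A 10. D has a majority.

D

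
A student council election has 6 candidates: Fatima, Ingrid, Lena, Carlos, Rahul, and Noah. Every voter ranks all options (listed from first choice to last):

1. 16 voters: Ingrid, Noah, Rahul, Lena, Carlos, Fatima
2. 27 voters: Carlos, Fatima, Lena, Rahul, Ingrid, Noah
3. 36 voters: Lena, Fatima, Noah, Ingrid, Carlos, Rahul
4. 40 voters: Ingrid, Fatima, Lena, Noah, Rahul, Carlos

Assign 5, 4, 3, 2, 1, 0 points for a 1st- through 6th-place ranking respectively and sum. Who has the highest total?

Lena

Fatima: 16·0 + 27·4 + 36·4 + 40·4 = 412
Ingrid: 16·5 + 27·1 + 36·2 + 40·5 = 379
Lena: 16·2 + 27·3 + 36·5 + 40·3 = 413
Carlos: 16·1 + 27·5 + 36·1 + 40·0 = 187
Rahul: 16·3 + 27·2 + 36·0 + 40·1 = 142
Noah: 16·4 + 27·0 + 36·3 + 40·2 = 252
Lena has the highest Borda score (413).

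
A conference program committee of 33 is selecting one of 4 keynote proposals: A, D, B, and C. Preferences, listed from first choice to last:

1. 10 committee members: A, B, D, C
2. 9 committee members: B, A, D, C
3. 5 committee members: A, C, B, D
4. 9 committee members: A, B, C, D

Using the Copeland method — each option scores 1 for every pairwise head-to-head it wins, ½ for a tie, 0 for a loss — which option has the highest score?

A

A: beats D, B, and C → score 3.
D: beats C; loses to A and B → score 1.
B: beats D and C; loses to A → score 2.
C: loses to A, D, and B → score 0.
A has the best pairwise record.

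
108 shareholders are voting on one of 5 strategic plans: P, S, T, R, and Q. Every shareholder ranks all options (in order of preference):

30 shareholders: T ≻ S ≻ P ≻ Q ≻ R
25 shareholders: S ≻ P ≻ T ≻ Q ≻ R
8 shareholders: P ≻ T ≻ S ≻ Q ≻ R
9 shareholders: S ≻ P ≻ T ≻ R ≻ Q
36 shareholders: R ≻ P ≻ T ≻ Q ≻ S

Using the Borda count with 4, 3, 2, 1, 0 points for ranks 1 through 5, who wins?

P

P: 30·2 + 25·3 + 8·4 + 9·3 + 36·3 = 302
S: 30·3 + 25·4 + 8·2 + 9·4 + 36·0 = 242
T: 30·4 + 25·2 + 8·3 + 9·2 + 36·2 = 284
R: 30·0 + 25·0 + 8·0 + 9·1 + 36·4 = 153
Q: 30·1 + 25·1 + 8·1 + 9·0 + 36·1 = 99
P has the highest Borda score (302).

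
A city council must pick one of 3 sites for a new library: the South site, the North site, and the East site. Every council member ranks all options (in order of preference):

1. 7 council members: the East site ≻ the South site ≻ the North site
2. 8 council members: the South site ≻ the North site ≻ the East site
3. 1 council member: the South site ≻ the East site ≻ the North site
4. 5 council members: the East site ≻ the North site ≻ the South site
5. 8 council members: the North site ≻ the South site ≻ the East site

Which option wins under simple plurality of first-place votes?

the East site

First-place votes: the South site 9, the North site 8, the East site 12.
the East site has the most first-place votes.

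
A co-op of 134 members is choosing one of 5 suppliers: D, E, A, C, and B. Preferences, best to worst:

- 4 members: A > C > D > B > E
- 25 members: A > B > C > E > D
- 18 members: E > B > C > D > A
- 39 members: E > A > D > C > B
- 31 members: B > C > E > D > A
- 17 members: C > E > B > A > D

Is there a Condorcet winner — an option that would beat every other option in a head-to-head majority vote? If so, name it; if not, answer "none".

none

Checking pairwise contests:
E beats D 130–4.
C beats E 77–57.
E beats A 105–29.
A beats C 68–66.
E beats B 74–60.
Every option loses at least one head-to-head, so there is no Condorcet winner.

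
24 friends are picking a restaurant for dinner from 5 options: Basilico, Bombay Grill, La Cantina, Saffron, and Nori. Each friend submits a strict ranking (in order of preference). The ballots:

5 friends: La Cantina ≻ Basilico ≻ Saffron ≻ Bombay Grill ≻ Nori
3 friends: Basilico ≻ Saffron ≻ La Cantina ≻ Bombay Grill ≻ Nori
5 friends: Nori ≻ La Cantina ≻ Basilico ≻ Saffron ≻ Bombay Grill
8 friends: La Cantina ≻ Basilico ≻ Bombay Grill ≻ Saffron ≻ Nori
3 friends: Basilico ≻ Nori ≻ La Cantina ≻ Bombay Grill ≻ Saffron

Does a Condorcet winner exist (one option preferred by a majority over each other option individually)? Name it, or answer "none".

La Cantina

La Cantina vs Basilico: 18–6 for La Cantina.
La Cantina vs Bombay Grill: 24–0 for La Cantina.
La Cantina vs Saffron: 21–3 for La Cantina.
La Cantina vs Nori: 16–8 for La Cantina.
La Cantina beats every other option head-to-head.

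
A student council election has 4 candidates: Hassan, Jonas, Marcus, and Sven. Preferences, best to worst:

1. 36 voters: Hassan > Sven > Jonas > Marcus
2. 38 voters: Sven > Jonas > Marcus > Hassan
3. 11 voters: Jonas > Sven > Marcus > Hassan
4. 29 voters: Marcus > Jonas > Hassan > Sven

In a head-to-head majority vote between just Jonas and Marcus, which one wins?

Voters preferring Jonas to Marcus: 85; preferring Marcus to Jonas: 29.
Jonas wins the head-to-head.

Jonas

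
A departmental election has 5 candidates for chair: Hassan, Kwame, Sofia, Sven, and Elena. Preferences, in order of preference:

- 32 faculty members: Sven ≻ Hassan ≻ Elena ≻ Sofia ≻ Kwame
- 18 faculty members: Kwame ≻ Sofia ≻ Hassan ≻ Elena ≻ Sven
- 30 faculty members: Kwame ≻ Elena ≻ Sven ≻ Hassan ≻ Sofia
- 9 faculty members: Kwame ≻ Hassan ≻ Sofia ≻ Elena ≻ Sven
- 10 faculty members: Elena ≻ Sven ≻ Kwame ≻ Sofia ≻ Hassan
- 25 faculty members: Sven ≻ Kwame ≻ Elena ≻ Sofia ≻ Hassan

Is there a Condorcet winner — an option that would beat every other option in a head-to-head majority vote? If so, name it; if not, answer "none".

Checking pairwise contests:
Kwame beats Hassan 92–32.
Sven beats Kwame 67–57.
Hassan beats Sofia 71–53.
Elena beats Sven 67–57.
Kwame beats Elena 82–42.
Every option loses at least one head-to-head, so there is no Condorcet winner.

none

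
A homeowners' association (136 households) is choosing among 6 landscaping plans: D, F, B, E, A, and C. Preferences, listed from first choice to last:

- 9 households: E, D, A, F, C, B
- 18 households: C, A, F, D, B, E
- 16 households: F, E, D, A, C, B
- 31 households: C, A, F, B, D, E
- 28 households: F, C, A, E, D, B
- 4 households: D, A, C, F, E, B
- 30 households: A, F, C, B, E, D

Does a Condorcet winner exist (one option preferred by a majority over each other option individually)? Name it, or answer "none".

Checking pairwise contests:
F beats D 123–13.
A beats F 92–44.
D beats B 75–61.
F beats E 127–9.
C beats A 77–59.
F beats C 83–53.
Every option loses at least one head-to-head, so there is no Condorcet winner.

none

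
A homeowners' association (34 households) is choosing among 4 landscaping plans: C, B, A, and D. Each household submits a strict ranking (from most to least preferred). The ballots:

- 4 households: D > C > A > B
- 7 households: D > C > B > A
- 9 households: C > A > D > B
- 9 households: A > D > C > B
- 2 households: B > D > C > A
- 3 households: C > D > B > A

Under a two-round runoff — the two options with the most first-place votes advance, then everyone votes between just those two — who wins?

D

Round 1 first-place votes: C 12, B 2, A 9, D 11.
C and D advance.
Runoff: C is preferred to D by 12 voters; D by 22.
D wins the runoff.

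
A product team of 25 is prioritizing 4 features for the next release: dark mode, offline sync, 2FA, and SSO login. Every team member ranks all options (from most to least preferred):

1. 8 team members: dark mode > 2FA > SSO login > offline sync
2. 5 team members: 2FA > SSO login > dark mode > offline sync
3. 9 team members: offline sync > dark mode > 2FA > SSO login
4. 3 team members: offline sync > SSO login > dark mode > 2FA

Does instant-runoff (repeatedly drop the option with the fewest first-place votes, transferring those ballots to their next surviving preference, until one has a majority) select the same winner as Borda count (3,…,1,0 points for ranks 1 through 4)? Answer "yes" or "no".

yes

Instant-runoff — R1 dark mode 8, offline sync 12, 2FA 5, SSO login 0 (SSO login out); R2 dark mode 8, offline sync 12, 2FA 5 (2FA out); R3 dark mode 13, offline sync 12 (dark mode winner). Winner: dark mode.
Borda — scores: dark mode 50, offline sync 36, 2FA 40, SSO login 24. Winner: dark mode.
The two methods agree.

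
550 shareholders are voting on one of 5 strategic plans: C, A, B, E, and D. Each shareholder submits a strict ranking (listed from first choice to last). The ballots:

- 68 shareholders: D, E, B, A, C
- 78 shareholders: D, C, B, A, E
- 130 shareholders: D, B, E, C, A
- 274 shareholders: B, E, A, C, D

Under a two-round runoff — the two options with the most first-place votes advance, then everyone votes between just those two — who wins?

Round 1 first-place votes: C 0, A 0, B 274, E 0, D 276.
D and B advance.
Runoff: D is preferred to B by 276 voters; B by 274.
D wins the runoff.

D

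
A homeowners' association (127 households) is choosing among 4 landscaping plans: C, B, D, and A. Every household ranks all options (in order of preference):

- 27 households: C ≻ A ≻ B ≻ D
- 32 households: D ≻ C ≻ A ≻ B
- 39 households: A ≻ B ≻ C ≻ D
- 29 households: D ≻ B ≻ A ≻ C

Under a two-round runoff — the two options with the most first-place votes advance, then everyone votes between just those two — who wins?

A

Round 1 first-place votes: C 27, B 0, D 61, A 39.
D and A advance.
Runoff: D is preferred to A by 61 voters; A by 66.
A wins the runoff.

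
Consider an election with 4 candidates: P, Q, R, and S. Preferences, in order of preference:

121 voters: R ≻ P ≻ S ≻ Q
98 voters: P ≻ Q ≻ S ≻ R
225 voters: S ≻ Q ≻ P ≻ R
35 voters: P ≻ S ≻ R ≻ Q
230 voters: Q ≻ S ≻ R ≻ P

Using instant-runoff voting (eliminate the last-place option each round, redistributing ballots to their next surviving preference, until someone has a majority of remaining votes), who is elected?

Round 1: P 133, Q 230, R 121, S 225. Eliminate R.
Round 2: P 254, Q 230, S 225. Eliminate S.
Round 3: P 254, Q 455. Q has a majority.

Q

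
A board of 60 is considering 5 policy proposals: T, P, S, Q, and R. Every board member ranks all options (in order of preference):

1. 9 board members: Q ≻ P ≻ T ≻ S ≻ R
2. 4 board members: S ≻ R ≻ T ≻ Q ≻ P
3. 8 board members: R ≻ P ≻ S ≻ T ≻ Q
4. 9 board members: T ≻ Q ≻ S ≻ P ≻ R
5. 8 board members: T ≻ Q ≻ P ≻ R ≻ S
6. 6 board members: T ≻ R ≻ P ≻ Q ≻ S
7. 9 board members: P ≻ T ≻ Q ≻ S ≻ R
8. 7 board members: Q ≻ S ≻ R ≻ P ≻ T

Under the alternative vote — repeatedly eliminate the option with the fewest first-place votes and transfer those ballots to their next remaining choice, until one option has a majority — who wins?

T

Round 1: T 23, P 9, S 4, Q 16, R 8. Eliminate S.
Round 2: T 23, P 9, Q 16, R 12. Eliminate P.
Round 3: T 32, Q 16, R 12. T has a majority.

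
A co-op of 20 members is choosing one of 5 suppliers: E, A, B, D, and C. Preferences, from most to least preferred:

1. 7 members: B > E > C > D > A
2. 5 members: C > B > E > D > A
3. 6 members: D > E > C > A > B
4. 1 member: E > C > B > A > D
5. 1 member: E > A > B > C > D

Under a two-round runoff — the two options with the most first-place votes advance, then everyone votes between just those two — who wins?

B

Round 1 first-place votes: E 2, A 0, B 7, D 6, C 5.
B and D advance.
Runoff: B is preferred to D by 14 voters; D by 6.
B wins the runoff.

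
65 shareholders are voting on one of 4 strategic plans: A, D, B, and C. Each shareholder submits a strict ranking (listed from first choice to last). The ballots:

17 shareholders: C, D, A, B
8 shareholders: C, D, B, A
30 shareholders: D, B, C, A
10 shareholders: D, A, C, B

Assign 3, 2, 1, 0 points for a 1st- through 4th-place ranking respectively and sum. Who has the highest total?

A: 17·1 + 8·0 + 30·0 + 10·2 = 37
D: 17·2 + 8·2 + 30·3 + 10·3 = 170
B: 17·0 + 8·1 + 30·2 + 10·0 = 68
C: 17·3 + 8·3 + 30·1 + 10·1 = 115
D has the highest Borda score (170).

D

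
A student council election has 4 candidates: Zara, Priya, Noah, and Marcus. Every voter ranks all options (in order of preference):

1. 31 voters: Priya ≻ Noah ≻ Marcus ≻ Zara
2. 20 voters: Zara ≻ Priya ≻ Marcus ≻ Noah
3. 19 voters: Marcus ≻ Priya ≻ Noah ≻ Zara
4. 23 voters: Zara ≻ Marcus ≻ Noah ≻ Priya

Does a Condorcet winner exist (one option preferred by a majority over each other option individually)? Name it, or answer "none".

Priya vs Zara: 50–43 for Priya.
Priya vs Noah: 70–23 for Priya.
Priya vs Marcus: 51–42 for Priya.
Priya beats every other option head-to-head.

Priya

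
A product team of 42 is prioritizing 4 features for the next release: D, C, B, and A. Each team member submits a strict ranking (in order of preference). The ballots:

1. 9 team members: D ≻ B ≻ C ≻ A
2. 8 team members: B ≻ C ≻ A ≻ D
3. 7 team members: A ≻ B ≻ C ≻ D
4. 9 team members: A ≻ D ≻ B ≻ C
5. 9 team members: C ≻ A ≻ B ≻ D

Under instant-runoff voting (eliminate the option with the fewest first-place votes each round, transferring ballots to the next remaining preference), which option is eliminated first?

B

Round 1: D 9, C 9, B 8, A 16. Eliminate B.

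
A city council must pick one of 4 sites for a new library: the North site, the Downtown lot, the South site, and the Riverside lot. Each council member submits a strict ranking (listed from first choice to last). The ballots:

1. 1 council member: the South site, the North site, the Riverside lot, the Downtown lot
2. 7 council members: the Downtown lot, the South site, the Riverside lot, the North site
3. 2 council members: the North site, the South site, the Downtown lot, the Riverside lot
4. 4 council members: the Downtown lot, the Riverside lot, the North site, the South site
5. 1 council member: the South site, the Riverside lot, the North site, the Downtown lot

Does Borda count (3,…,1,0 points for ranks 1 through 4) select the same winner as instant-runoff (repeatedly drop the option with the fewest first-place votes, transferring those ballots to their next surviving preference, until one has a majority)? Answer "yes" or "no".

Borda — scores: the North site 13, the Downtown lot 35, the South site 24, the Riverside lot 18. Winner: the Downtown lot.
Instant-runoff — R1 the North site 2, the Downtown lot 11, the South site 2, the Riverside lot 0 (the Downtown lot winner). Winner: the Downtown lot.
The two methods agree.

yes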